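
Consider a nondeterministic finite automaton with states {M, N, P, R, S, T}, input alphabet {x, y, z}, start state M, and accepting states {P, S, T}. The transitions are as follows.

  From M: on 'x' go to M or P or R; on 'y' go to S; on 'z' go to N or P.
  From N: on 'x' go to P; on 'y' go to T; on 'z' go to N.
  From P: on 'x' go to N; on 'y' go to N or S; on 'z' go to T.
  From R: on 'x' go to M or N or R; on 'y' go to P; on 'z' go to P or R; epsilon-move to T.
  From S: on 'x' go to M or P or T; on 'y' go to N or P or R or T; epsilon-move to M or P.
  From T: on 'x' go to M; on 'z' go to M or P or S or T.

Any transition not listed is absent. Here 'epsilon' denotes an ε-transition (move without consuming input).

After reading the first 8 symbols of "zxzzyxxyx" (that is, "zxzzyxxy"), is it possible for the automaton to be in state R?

Start in {M}.
Read 'z': M→{N, P}; now {N, P}.
Read 'x': N→{P}, P→{N}; now {N, P}.
Read 'z': N→{N}, P→{T}; now {N, T}.
Read 'z': N→{N}, T→{M, P, S, T}; now {M, N, P, S, T}.
Read 'y': M→{S}, N→{T}, P→{N, S}, S→{N, P, R, T}, T→∅; union {N, P, R, S, T}; ε-closure = {M, N, P, R, S, T}.
Read 'x': M→{M, P, R}, N→{P}, P→{N}, R→{M, N, R}, S→{M, P, T}, T→{M}; now {M, N, P, R, T}.
Read 'x': M→{M, P, R}, N→{P}, P→{N}, R→{M, N, R}, T→{M}; union {M, N, P, R}; ε-closure = {M, N, P, R, T}.
Read 'y': M→{S}, N→{T}, P→{N, S}, R→{P}, T→∅; union {N, P, S, T}; ε-closure = {M, N, P, S, T}.
State R is not in {M, N, P, S, T}.

No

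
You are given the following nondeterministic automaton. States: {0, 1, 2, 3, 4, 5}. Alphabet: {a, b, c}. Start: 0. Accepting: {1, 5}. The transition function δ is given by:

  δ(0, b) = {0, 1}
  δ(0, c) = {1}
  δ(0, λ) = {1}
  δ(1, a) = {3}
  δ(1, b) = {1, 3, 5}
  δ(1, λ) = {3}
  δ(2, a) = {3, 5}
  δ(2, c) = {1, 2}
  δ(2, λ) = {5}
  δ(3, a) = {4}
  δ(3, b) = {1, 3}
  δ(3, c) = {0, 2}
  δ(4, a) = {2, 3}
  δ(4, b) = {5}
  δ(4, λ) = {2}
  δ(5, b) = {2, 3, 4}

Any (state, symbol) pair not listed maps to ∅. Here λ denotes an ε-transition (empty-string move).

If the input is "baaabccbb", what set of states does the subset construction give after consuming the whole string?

{0, 1, 2, 3, 4, 5}

Start: ε-closure({0}) = {0, 1, 3}.
Read 'b': {0, 1, 3} → {0, 1, 3, 5}.
Read 'a': {0, 1, 3, 5} → {2, 3, 4, 5}.
Read 'a': {2, 3, 4, 5} → {2, 3, 4, 5}.
Read 'a': {2, 3, 4, 5} → {2, 3, 4, 5}.
Read 'b': {2, 3, 4, 5} → {1, 2, 3, 4, 5}.
Read 'c': {1, 2, 3, 4, 5} → {0, 1, 2, 3, 5}.
Read 'c': {0, 1, 2, 3, 5} → {0, 1, 2, 3, 5}.
Read 'b': {0, 1, 2, 3, 5} → {0, 1, 2, 3, 4, 5}.
Read 'b': {0, 1, 2, 3, 4, 5} → {0, 1, 2, 3, 4, 5}.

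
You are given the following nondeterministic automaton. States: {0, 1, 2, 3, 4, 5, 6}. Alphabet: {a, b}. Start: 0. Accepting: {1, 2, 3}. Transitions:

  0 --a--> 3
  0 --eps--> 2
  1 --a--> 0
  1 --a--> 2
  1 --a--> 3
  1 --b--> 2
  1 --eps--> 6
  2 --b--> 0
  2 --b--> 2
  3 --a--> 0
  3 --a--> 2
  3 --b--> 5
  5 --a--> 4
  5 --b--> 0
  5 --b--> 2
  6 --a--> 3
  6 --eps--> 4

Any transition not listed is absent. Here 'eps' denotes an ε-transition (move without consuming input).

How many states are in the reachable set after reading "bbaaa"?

1

Start: ε-closure({0}) = {0, 2}.
Read 'b': 0→∅, 2→{0, 2}; now {0, 2}.
Read 'b': 0→∅, 2→{0, 2}; now {0, 2}.
Read 'a': 0→{3}, 2→∅; now {3}.
Read 'a': 3→{0, 2}; now {0, 2}.
Read 'a': 0→{3}, 2→∅; now {3}.
That set has 1 state.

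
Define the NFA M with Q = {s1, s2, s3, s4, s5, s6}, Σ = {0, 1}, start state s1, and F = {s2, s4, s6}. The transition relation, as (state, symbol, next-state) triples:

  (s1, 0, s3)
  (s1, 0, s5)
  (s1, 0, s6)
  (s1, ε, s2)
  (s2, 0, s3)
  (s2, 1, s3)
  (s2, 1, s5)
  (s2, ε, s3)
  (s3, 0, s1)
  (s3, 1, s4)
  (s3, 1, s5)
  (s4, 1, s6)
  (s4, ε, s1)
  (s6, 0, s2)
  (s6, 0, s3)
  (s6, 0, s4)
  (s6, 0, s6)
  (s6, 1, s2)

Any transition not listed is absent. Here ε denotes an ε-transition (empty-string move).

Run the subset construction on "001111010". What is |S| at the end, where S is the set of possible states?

6

Start: ε-closure({s1}) = {s1, s2, s3}.
Read '0': s1→{s3, s5, s6}, s2→{s3}, s3→{s1}; union {s1, s3, s5, s6}; ε-closure = {s1, s2, s3, s5, s6}.
Read '0': s1→{s3, s5, s6}, s2→{s3}, s3→{s1}, s5→∅, s6→{s2, s3, s4, s6}; now {s1, s2, s3, s4, s5, s6}.
Read '1': s1→∅, s2→{s3, s5}, s3→{s4, s5}, s4→{s6}, s5→∅, s6→{s2}; union {s2, s3, s4, s5, s6}; ε-closure = {s1, s2, s3, s4, s5, s6}.
Read '1': s1→∅, s2→{s3, s5}, s3→{s4, s5}, s4→{s6}, s5→∅, s6→{s2}; union {s2, s3, s4, s5, s6}; ε-closure = {s1, s2, s3, s4, s5, s6}.
Read '1': s1→∅, s2→{s3, s5}, s3→{s4, s5}, s4→{s6}, s5→∅, s6→{s2}; union {s2, s3, s4, s5, s6}; ε-closure = {s1, s2, s3, s4, s5, s6}.
Read '1': s1→∅, s2→{s3, s5}, s3→{s4, s5}, s4→{s6}, s5→∅, s6→{s2}; union {s2, s3, s4, s5, s6}; ε-closure = {s1, s2, s3, s4, s5, s6}.
Read '0': s1→{s3, s5, s6}, s2→{s3}, s3→{s1}, s4→∅, s5→∅, s6→{s2, s3, s4, s6}; now {s1, s2, s3, s4, s5, s6}.
Read '1': s1→∅, s2→{s3, s5}, s3→{s4, s5}, s4→{s6}, s5→∅, s6→{s2}; union {s2, s3, s4, s5, s6}; ε-closure = {s1, s2, s3, s4, s5, s6}.
Read '0': s1→{s3, s5, s6}, s2→{s3}, s3→{s1}, s4→∅, s5→∅, s6→{s2, s3, s4, s6}; now {s1, s2, s3, s4, s5, s6}.
That set has 6 states.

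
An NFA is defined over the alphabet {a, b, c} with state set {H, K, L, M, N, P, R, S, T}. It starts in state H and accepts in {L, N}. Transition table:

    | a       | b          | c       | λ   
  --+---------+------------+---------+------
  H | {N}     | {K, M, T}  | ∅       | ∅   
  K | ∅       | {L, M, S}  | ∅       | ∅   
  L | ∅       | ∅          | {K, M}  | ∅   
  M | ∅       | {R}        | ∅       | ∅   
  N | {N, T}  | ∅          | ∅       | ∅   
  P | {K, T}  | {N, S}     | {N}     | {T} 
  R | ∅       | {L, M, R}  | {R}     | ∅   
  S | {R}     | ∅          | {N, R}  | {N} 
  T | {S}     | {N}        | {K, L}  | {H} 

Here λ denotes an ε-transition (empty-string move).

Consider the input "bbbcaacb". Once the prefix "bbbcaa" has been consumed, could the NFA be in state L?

No

Start in {H}.
Read 'b': {H} → {H, K, M, T}.
Read 'b': {H, K, M, T} → {H, K, L, M, N, R, S, T}.
Read 'b': {H, K, L, M, N, R, S, T} → {H, K, L, M, N, R, S, T}.
Read 'c': {H, K, L, M, N, R, S, T} → {K, L, M, N, R}.
Read 'a': {K, L, M, N, R} → {H, N, T}.
Read 'a': {H, N, T} → {H, N, S, T}.
State L is not in {H, N, S, T}.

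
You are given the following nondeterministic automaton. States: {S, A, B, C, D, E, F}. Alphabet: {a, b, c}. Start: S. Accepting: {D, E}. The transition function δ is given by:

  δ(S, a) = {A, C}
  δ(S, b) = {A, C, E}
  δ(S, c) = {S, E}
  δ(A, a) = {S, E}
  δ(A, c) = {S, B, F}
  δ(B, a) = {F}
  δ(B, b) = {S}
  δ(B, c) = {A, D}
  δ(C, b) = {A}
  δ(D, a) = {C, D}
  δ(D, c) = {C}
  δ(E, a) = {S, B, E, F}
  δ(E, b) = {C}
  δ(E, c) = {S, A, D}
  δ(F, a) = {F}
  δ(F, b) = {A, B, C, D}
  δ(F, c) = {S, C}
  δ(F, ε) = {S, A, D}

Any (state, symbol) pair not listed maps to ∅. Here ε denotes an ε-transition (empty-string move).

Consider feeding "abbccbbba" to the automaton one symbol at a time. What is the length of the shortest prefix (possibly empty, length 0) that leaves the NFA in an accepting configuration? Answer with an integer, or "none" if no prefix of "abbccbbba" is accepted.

none

Start in {S}.
Read 'a': {S} → {A, C}.
Read 'b': {A, C} → {A}.
Read 'b': {A} → ∅.
The set is empty and remains empty for the remaining 6 symbols.
No reachable set along the way intersects F.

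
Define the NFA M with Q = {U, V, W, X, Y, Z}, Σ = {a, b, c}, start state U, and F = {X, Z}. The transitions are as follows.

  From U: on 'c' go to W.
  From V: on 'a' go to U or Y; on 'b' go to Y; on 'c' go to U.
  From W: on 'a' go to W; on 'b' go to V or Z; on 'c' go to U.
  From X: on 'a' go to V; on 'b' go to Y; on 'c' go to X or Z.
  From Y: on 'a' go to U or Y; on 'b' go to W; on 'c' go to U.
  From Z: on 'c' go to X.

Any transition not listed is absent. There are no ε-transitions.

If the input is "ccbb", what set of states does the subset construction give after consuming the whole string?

∅

Start in {U}.
Read 'c': U→{W}; now {W}.
Read 'c': W→{U}; now {U}.
Read 'b': U→∅; now ∅.
The set is empty and remains empty for the remaining 1 symbol.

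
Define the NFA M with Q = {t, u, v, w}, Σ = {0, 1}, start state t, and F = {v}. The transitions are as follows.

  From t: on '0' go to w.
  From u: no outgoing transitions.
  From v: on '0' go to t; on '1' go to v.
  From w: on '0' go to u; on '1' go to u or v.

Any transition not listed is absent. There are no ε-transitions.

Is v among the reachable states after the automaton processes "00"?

Start in {t}.
Read '0': t→{w}; now {w}.
Read '0': w→{u}; now {u}.
State v is not in {u}.

No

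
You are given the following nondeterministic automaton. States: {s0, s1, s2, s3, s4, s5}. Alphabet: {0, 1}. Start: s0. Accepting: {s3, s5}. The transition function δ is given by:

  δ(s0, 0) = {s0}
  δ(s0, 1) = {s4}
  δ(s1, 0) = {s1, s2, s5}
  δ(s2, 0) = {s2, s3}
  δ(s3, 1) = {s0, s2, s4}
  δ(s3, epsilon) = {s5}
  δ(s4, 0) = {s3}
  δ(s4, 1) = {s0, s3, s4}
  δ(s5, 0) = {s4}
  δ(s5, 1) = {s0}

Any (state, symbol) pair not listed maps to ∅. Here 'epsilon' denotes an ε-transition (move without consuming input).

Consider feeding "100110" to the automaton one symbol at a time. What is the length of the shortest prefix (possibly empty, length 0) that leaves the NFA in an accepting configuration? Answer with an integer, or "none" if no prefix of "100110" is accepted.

Start in {s0}.
Read '1': s0→{s4}; now {s4}.
Read '0': s4→{s3}; union {s3}; ε-closure = {s3, s5}.
None of the earlier sets intersect F, but {s3, s5} does.

2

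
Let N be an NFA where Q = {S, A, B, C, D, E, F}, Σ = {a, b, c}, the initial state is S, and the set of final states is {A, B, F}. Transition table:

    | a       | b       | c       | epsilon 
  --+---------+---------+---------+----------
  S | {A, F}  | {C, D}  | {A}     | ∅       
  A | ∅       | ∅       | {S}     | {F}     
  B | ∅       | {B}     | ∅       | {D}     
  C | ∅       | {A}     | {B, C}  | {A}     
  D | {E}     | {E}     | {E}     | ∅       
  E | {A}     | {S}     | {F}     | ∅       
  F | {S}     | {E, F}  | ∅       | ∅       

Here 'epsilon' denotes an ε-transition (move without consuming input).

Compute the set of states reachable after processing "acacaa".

Start in {S}.
Read 'a': S→{A, F}; now {A, F}.
Read 'c': A→{S}, F→∅; now {S}.
Read 'a': S→{A, F}; now {A, F}.
Read 'c': A→{S}, F→∅; now {S}.
Read 'a': S→{A, F}; now {A, F}.
Read 'a': A→∅, F→{S}; now {S}.

{S}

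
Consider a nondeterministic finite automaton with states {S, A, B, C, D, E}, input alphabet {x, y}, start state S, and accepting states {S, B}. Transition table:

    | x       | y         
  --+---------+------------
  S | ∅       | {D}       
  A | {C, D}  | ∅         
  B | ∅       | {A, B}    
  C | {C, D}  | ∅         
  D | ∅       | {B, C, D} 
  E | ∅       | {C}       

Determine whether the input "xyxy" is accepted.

No

Start in {S}.
Read 'x': {S} → ∅.
The set is empty and remains empty for the remaining 3 symbols.
The final set ∅ contains no accepting state.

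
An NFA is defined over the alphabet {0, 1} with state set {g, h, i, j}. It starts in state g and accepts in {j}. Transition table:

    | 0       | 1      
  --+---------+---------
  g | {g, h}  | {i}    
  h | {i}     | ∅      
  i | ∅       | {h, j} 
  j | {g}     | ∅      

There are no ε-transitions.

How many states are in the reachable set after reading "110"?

Start in {g}.
Read '1': g→{i}; now {i}.
Read '1': i→{h, j}; now {h, j}.
Read '0': h→{i}, j→{g}; now {g, i}.
That set has 2 states.

2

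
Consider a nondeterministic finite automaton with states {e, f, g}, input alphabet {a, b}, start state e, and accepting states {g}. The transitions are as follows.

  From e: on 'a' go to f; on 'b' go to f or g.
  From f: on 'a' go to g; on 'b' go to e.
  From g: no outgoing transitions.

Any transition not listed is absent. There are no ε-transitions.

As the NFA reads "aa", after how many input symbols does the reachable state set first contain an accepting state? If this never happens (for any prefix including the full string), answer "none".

2

Start in {e}.
Read 'a': {e} → {f}.
Read 'a': {f} → {g}.
None of the earlier sets intersect F, but {g} does.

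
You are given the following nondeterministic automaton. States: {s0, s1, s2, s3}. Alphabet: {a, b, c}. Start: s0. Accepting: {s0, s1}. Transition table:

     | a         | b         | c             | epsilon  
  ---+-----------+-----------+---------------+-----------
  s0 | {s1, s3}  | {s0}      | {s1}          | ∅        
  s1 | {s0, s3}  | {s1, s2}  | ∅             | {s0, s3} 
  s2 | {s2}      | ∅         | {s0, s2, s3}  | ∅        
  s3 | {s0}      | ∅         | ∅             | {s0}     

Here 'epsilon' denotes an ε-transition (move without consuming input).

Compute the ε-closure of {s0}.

Begin with {s0}.
No ε-moves leave this set, so the closure equals the set itself.

{s0}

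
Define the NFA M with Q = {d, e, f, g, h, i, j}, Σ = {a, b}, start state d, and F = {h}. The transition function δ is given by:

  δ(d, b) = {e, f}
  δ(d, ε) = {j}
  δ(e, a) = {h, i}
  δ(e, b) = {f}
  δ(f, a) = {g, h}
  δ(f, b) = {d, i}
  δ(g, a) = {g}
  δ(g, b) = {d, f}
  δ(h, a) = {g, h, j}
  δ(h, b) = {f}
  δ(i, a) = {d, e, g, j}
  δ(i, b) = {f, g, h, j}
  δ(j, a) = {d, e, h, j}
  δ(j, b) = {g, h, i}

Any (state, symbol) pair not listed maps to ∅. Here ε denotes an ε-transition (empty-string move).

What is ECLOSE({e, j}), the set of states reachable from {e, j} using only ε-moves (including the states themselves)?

Begin with {e, j}.
No ε-moves leave this set, so the closure equals the set itself.

{e, j}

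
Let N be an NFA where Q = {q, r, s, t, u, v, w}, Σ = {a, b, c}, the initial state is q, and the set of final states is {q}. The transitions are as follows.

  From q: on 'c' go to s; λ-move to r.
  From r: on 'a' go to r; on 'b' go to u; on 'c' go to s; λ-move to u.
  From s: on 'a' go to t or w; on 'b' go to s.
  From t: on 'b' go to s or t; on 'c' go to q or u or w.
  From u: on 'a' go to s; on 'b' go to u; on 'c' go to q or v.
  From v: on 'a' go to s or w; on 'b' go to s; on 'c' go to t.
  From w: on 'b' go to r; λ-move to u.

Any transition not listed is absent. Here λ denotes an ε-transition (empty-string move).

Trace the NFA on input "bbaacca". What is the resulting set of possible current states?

Start: ε-closure({q}) = {q, r, u}.
Read 'b': q→∅, r→{u}, u→{u}; now {u}.
Read 'b': u→{u}; now {u}.
Read 'a': u→{s}; now {s}.
Read 'a': s→{t, w}; union {t, w}; ε-closure = {t, u, w}.
Read 'c': t→{q, u, w}, u→{q, v}, w→∅; union {q, u, v, w}; ε-closure = {q, r, u, v, w}.
Read 'c': q→{s}, r→{s}, u→{q, v}, v→{t}, w→∅; union {q, s, t, v}; ε-closure = {q, r, s, t, u, v}.
Read 'a': q→∅, r→{r}, s→{t, w}, t→∅, u→{s}, v→{s, w}; union {r, s, t, w}; ε-closure = {r, s, t, u, w}.

{r, s, t, u, w}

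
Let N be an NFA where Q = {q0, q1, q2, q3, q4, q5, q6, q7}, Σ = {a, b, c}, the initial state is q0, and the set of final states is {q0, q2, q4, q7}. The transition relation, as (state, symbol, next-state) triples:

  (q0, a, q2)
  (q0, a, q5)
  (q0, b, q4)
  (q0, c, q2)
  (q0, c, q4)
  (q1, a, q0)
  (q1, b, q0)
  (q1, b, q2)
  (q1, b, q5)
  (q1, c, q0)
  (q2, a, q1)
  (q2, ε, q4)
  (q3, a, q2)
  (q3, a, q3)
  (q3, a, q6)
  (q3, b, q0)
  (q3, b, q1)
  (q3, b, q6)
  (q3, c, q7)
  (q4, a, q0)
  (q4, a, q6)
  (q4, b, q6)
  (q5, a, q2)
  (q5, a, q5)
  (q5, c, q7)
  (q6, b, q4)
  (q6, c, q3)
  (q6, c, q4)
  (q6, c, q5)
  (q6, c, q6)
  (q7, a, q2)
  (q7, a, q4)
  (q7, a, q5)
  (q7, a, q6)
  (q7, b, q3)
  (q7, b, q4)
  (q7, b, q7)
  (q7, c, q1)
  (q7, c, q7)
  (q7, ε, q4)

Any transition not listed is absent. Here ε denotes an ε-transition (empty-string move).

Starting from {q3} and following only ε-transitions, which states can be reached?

Begin with {q3}.
No ε-moves leave this set, so the closure equals the set itself.

{q3}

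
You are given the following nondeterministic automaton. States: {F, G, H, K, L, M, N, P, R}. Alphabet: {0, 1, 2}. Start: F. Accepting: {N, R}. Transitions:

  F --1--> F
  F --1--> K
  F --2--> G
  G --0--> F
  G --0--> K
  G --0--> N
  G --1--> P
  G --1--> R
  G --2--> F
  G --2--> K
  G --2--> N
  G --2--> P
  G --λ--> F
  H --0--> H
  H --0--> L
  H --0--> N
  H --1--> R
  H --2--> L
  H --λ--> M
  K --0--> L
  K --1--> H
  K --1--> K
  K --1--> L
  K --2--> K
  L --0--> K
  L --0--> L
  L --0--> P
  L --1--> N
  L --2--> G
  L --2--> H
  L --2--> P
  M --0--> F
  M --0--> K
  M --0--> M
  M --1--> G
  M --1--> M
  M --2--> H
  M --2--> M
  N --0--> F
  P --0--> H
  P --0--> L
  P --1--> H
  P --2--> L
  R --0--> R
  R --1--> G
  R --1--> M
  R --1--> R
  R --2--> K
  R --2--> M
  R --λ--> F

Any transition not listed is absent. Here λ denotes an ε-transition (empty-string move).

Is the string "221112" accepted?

Yes

Start in {F}.
Read '2': F→{G}; union {G}; ε-closure = {F, G}.
Read '2': F→{G}, G→{F, K, N, P}; now {F, G, K, N, P}.
Read '1': F→{F, K}, G→{P, R}, K→{H, K, L}, N→∅, P→{H}; union {F, H, K, L, P, R}; ε-closure = {F, H, K, L, M, P, R}.
Read '1': F→{F, K}, H→{R}, K→{H, K, L}, L→{N}, M→{G, M}, P→{H}, R→{G, M, R}; now {F, G, H, K, L, M, N, R}.
Read '1': F→{F, K}, G→{P, R}, H→{R}, K→{H, K, L}, L→{N}, M→{G, M}, N→∅, R→{G, M, R}; now {F, G, H, K, L, M, N, P, R}.
Read '2': F→{G}, G→{F, K, N, P}, H→{L}, K→{K}, L→{G, H, P}, M→{H, M}, N→∅, P→{L}, R→{K, M}; now {F, G, H, K, L, M, N, P}.
The final set {F, G, H, K, L, M, N, P} contains the accepting state N.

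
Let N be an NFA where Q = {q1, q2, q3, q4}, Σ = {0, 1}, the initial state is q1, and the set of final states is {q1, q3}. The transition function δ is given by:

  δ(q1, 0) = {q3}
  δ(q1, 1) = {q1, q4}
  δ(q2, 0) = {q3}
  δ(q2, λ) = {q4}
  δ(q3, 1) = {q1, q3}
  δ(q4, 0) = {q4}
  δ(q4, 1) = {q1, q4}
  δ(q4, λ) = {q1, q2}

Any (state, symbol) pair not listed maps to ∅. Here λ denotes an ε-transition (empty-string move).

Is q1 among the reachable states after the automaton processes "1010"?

Yes

Start in {q1}.
Read '1': q1→{q1, q4}; union {q1, q4}; ε-closure = {q1, q2, q4}.
Read '0': q1→{q3}, q2→{q3}, q4→{q4}; union {q3, q4}; ε-closure = {q1, q2, q3, q4}.
Read '1': q1→{q1, q4}, q2→∅, q3→{q1, q3}, q4→{q1, q4}; union {q1, q3, q4}; ε-closure = {q1, q2, q3, q4}.
Read '0': q1→{q3}, q2→{q3}, q3→∅, q4→{q4}; union {q3, q4}; ε-closure = {q1, q2, q3, q4}.
State q1 is in {q1, q2, q3, q4}.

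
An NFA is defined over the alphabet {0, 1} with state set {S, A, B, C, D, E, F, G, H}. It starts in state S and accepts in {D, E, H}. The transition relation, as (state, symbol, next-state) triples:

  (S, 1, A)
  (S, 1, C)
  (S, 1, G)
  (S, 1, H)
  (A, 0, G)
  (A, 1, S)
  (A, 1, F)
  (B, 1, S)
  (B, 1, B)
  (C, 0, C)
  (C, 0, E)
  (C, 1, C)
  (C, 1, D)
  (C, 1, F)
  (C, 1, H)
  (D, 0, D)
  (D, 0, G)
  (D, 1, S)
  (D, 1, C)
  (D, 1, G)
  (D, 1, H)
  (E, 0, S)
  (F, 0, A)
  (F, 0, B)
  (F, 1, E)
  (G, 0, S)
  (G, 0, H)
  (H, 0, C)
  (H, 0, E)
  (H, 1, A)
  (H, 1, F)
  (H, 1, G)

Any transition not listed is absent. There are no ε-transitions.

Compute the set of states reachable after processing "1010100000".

{S, C, D, E, G, H}

Start in {S}.
Read '1': {S} → {A, C, G, H}.
Read '0': {A, C, G, H} → {S, C, E, G, H}.
Read '1': {S, C, E, G, H} → {A, C, D, F, G, H}.
Read '0': {A, C, D, F, G, H} → {S, A, B, C, D, E, G, H}.
Read '1': {S, A, B, C, D, E, G, H} → {S, A, B, C, D, F, G, H}.
Read '0': {S, A, B, C, D, F, G, H} → {S, A, B, C, D, E, G, H}.
Read '0': {S, A, B, C, D, E, G, H} → {S, C, D, E, G, H}.
Read '0': {S, C, D, E, G, H} → {S, C, D, E, G, H}.
Read '0': {S, C, D, E, G, H} → {S, C, D, E, G, H}.
Read '0': {S, C, D, E, G, H} → {S, C, D, E, G, H}.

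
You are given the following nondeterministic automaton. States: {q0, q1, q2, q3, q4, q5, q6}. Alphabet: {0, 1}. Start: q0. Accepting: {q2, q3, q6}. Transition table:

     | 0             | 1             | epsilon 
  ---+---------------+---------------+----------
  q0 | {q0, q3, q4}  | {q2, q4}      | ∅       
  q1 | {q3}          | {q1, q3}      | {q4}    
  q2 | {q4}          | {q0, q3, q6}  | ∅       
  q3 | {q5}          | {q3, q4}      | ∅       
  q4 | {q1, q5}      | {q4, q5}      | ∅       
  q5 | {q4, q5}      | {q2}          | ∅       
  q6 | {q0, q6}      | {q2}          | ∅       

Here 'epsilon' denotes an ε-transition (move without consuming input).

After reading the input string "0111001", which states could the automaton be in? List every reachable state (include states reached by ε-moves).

Start in {q0}.
Read '0': q0→{q0, q3, q4}; now {q0, q3, q4}.
Read '1': q0→{q2, q4}, q3→{q3, q4}, q4→{q4, q5}; now {q2, q3, q4, q5}.
Read '1': q2→{q0, q3, q6}, q3→{q3, q4}, q4→{q4, q5}, q5→{q2}; now {q0, q2, q3, q4, q5, q6}.
Read '1': q0→{q2, q4}, q2→{q0, q3, q6}, q3→{q3, q4}, q4→{q4, q5}, q5→{q2}, q6→{q2}; now {q0, q2, q3, q4, q5, q6}.
Read '0': q0→{q0, q3, q4}, q2→{q4}, q3→{q5}, q4→{q1, q5}, q5→{q4, q5}, q6→{q0, q6}; now {q0, q1, q3, q4, q5, q6}.
Read '0': q0→{q0, q3, q4}, q1→{q3}, q3→{q5}, q4→{q1, q5}, q5→{q4, q5}, q6→{q0, q6}; now {q0, q1, q3, q4, q5, q6}.
Read '1': q0→{q2, q4}, q1→{q1, q3}, q3→{q3, q4}, q4→{q4, q5}, q5→{q2}, q6→{q2}; now {q1, q2, q3, q4, q5}.

{q1, q2, q3, q4, q5}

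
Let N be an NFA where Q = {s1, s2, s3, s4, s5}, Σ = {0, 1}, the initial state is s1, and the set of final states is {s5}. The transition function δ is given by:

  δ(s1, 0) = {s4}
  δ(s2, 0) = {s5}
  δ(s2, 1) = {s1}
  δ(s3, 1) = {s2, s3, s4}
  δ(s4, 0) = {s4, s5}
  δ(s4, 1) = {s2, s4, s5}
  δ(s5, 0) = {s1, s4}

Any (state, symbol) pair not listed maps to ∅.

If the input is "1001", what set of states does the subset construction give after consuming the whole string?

Start in {s1}.
Read '1': s1→∅; now ∅.
The set is empty and remains empty for the remaining 3 symbols.

∅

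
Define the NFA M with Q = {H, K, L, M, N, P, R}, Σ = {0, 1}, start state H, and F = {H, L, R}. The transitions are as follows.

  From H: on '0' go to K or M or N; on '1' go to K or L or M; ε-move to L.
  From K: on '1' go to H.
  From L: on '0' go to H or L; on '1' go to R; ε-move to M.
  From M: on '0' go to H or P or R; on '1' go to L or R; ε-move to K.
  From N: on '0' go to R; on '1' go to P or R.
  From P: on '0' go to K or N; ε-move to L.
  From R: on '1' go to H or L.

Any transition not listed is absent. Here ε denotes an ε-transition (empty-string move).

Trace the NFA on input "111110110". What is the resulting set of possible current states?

Start: ε-closure({H}) = {H, K, L, M}.
Read '1': H→{K, L, M}, K→{H}, L→{R}, M→{L, R}; now {H, K, L, M, R}.
Read '1': H→{K, L, M}, K→{H}, L→{R}, M→{L, R}, R→{H, L}; now {H, K, L, M, R}.
Read '1': H→{K, L, M}, K→{H}, L→{R}, M→{L, R}, R→{H, L}; now {H, K, L, M, R}.
Read '1': H→{K, L, M}, K→{H}, L→{R}, M→{L, R}, R→{H, L}; now {H, K, L, M, R}.
Read '1': H→{K, L, M}, K→{H}, L→{R}, M→{L, R}, R→{H, L}; now {H, K, L, M, R}.
Read '0': H→{K, M, N}, K→∅, L→{H, L}, M→{H, P, R}, R→∅; now {H, K, L, M, N, P, R}.
Read '1': H→{K, L, M}, K→{H}, L→{R}, M→{L, R}, N→{P, R}, P→∅, R→{H, L}; now {H, K, L, M, P, R}.
Read '1': H→{K, L, M}, K→{H}, L→{R}, M→{L, R}, P→∅, R→{H, L}; now {H, K, L, M, R}.
Read '0': H→{K, M, N}, K→∅, L→{H, L}, M→{H, P, R}, R→∅; now {H, K, L, M, N, P, R}.

{H, K, L, M, N, P, R}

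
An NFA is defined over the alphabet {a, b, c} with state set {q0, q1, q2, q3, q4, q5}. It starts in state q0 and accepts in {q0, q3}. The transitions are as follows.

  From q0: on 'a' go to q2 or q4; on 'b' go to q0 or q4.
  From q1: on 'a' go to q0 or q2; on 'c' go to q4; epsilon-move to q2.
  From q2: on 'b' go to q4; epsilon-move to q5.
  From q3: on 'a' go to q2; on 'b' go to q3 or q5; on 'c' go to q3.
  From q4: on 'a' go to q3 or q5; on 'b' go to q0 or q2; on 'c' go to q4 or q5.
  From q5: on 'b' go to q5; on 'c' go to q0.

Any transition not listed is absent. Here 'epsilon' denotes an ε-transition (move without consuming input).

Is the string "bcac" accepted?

Start in {q0}.
Read 'b': q0→{q0, q4}; now {q0, q4}.
Read 'c': q0→∅, q4→{q4, q5}; now {q4, q5}.
Read 'a': q4→{q3, q5}, q5→∅; now {q3, q5}.
Read 'c': q3→{q3}, q5→{q0}; now {q0, q3}.
The final set {q0, q3} contains the accepting states q0, q3.

Yes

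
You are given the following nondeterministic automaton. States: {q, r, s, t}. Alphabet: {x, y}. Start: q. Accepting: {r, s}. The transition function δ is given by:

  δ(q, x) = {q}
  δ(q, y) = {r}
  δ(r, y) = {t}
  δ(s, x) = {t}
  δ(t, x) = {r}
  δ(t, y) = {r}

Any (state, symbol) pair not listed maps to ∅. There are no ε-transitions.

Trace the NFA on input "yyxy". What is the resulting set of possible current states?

Start in {q}.
Read 'y': {q} → {r}.
Read 'y': {r} → {t}.
Read 'x': {t} → {r}.
Read 'y': {r} → {t}.

{t}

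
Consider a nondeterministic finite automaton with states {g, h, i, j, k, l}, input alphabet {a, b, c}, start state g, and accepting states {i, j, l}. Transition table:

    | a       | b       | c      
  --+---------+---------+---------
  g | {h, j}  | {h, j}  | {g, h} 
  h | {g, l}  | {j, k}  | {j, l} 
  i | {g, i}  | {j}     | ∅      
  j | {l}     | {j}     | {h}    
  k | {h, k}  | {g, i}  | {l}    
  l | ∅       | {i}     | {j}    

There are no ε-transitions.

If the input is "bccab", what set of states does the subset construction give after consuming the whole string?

{h, i, j}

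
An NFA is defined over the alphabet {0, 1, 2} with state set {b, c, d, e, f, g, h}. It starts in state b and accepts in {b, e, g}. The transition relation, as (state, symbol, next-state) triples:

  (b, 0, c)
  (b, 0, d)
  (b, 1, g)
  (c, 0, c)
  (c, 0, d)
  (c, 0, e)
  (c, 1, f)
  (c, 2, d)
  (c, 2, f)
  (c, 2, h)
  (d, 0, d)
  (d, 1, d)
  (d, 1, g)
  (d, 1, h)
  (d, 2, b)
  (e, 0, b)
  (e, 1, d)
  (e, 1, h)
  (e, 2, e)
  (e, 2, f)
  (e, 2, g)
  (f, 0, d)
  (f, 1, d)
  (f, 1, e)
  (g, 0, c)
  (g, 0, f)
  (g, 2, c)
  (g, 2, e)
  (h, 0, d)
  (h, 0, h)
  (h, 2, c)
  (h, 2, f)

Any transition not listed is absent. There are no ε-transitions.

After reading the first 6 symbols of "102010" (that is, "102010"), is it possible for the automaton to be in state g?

No

Start in {b}.
Read '1': b→{g}; now {g}.
Read '0': g→{c, f}; now {c, f}.
Read '2': c→{d, f, h}, f→∅; now {d, f, h}.
Read '0': d→{d}, f→{d}, h→{d, h}; now {d, h}.
Read '1': d→{d, g, h}, h→∅; now {d, g, h}.
Read '0': d→{d}, g→{c, f}, h→{d, h}; now {c, d, f, h}.
State g is not in {c, d, f, h}.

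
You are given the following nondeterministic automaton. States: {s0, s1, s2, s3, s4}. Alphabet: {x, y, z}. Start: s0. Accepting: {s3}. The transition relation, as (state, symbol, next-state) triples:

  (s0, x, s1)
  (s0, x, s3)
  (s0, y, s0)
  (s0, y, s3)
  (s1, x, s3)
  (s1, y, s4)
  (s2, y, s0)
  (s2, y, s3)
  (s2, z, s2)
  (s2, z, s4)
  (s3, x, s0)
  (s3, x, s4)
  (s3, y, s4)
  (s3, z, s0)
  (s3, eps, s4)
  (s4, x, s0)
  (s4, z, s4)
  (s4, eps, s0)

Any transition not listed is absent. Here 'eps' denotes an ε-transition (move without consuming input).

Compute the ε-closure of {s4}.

{s0, s4}

Begin with {s4}.
ε-move s4 → s0; add s0.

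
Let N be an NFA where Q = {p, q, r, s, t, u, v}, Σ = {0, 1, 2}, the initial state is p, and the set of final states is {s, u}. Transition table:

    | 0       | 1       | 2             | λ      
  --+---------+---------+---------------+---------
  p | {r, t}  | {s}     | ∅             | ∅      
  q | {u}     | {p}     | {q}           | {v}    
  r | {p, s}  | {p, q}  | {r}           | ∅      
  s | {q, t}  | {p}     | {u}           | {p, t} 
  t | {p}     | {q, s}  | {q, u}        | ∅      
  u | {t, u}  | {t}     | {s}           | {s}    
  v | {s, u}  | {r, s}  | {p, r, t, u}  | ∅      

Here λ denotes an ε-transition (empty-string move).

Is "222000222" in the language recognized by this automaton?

No

Start in {p}.
Read '2': p→∅; now ∅.
The set is empty and remains empty for the remaining 8 symbols.
The final set ∅ contains no accepting state.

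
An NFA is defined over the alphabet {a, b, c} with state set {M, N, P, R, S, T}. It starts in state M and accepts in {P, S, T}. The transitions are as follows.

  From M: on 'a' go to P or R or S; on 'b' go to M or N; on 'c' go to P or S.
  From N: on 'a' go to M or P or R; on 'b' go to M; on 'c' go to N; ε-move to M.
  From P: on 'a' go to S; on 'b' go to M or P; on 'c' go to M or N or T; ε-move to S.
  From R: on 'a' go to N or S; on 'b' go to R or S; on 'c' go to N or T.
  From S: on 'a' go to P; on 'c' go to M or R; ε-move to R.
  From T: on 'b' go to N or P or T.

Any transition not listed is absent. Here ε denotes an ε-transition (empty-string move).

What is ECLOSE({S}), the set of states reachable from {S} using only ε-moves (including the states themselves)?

{R, S}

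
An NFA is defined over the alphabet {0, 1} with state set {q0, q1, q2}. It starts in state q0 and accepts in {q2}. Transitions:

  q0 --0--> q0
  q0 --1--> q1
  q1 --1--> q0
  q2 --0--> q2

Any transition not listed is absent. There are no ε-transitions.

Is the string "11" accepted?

No

Start in {q0}.
Read '1': {q0} → {q1}.
Read '1': {q1} → {q0}.
The final set {q0} contains no accepting state.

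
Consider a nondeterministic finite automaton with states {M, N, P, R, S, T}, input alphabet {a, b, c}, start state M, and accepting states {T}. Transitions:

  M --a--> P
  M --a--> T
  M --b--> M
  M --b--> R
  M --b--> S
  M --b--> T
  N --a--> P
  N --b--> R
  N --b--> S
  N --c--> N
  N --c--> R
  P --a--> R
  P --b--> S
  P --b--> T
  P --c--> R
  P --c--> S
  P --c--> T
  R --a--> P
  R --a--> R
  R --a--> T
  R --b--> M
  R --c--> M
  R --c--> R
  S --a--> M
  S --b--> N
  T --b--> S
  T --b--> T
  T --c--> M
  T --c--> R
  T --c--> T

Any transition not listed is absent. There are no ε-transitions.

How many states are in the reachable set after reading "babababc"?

3

Start in {M}.
Read 'b': M→{M, R, S, T}; now {M, R, S, T}.
Read 'a': M→{P, T}, R→{P, R, T}, S→{M}, T→∅; now {M, P, R, T}.
Read 'b': M→{M, R, S, T}, P→{S, T}, R→{M}, T→{S, T}; now {M, R, S, T}.
Read 'a': M→{P, T}, R→{P, R, T}, S→{M}, T→∅; now {M, P, R, T}.
Read 'b': M→{M, R, S, T}, P→{S, T}, R→{M}, T→{S, T}; now {M, R, S, T}.
Read 'a': M→{P, T}, R→{P, R, T}, S→{M}, T→∅; now {M, P, R, T}.
Read 'b': M→{M, R, S, T}, P→{S, T}, R→{M}, T→{S, T}; now {M, R, S, T}.
Read 'c': M→∅, R→{M, R}, S→∅, T→{M, R, T}; now {M, R, T}.
That set has 3 states.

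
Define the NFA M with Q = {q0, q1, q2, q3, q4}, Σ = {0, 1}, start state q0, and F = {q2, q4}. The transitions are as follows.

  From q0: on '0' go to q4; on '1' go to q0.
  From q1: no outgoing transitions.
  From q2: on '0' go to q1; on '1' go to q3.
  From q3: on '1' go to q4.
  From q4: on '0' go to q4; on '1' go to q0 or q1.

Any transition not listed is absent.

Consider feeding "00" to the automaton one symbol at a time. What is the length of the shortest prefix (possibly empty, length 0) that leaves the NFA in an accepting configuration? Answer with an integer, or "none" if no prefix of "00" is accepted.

1

Start in {q0}.
Read '0': {q0} → {q4}.
None of the earlier sets intersect F, but {q4} does.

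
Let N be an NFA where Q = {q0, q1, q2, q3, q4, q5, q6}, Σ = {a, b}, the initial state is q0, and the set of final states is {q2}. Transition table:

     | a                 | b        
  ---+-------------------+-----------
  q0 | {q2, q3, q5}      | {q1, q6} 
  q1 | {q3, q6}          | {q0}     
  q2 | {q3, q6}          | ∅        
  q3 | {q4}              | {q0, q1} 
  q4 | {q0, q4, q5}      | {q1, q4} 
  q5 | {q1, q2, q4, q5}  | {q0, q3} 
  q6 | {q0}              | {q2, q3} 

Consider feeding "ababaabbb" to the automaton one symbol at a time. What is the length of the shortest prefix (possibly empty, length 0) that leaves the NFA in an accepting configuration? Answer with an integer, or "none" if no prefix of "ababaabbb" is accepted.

1

Start in {q0}.
Read 'a': q0→{q2, q3, q5}; now {q2, q3, q5}.
None of the earlier sets intersect F, but {q2, q3, q5} does.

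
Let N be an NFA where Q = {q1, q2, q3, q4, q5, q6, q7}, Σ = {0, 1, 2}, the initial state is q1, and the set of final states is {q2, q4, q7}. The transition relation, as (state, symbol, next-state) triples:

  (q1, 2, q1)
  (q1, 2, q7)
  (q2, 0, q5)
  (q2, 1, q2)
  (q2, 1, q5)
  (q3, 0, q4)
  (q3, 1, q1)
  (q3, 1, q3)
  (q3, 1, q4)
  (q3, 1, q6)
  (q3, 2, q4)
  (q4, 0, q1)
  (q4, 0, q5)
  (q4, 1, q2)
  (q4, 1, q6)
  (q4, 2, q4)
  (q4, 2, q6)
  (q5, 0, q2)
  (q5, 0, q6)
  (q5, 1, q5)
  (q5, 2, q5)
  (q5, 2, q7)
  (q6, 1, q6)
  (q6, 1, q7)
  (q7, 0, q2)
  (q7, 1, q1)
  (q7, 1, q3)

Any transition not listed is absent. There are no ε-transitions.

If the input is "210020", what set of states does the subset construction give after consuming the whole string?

{q2, q6}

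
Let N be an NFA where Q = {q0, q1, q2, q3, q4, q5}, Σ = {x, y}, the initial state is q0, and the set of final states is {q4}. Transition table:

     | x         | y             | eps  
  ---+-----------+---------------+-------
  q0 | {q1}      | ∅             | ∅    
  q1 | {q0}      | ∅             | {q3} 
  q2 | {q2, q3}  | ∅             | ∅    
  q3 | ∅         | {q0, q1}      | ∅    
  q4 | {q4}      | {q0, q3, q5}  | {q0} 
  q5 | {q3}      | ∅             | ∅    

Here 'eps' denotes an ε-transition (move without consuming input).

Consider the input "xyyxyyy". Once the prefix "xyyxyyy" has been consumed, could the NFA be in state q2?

No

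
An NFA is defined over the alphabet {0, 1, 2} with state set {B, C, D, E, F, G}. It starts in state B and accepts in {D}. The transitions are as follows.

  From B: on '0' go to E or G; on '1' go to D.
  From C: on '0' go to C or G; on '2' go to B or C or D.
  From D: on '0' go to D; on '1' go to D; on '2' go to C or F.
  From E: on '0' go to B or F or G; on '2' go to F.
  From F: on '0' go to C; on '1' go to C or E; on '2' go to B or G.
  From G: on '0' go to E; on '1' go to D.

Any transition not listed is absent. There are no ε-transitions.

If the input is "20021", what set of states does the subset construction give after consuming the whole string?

∅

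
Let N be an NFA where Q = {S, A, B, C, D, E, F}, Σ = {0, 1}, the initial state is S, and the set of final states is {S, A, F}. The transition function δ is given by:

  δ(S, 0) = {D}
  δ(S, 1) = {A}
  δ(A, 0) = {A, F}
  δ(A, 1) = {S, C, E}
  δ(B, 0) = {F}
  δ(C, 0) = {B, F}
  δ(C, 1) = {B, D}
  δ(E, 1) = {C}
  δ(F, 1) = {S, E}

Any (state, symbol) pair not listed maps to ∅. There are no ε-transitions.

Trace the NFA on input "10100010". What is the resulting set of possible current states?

∅

Start in {S}.
Read '1': {S} → {A}.
Read '0': {A} → {A, F}.
Read '1': {A, F} → {S, C, E}.
Read '0': {S, C, E} → {B, D, F}.
Read '0': {B, D, F} → {F}.
Read '0': {F} → ∅.
The set is empty and remains empty for the remaining 2 symbols.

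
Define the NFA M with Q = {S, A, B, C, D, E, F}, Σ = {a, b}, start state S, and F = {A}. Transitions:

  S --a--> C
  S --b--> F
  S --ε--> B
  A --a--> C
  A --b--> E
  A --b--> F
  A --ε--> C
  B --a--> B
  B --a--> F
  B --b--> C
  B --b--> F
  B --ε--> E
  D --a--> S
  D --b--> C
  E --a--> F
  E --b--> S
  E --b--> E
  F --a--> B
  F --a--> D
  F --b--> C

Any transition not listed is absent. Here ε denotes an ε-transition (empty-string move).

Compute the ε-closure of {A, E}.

Begin with {A, E}.
ε-move A → C; add C.

{A, C, E}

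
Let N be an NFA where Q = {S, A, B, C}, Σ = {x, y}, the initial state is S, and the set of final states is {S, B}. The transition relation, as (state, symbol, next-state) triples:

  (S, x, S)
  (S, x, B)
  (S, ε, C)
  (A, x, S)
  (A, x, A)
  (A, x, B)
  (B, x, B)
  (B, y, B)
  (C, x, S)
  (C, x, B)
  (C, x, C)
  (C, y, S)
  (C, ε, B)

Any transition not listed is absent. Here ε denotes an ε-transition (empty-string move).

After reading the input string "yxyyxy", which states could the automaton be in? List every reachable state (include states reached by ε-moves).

Start: ε-closure({S}) = {S, B, C}.
Read 'y': S→∅, B→{B}, C→{S}; union {S, B}; ε-closure = {S, B, C}.
Read 'x': S→{S, B}, B→{B}, C→{S, B, C}; now {S, B, C}.
Read 'y': S→∅, B→{B}, C→{S}; union {S, B}; ε-closure = {S, B, C}.
Read 'y': S→∅, B→{B}, C→{S}; union {S, B}; ε-closure = {S, B, C}.
Read 'x': S→{S, B}, B→{B}, C→{S, B, C}; now {S, B, C}.
Read 'y': S→∅, B→{B}, C→{S}; union {S, B}; ε-closure = {S, B, C}.

{S, B, C}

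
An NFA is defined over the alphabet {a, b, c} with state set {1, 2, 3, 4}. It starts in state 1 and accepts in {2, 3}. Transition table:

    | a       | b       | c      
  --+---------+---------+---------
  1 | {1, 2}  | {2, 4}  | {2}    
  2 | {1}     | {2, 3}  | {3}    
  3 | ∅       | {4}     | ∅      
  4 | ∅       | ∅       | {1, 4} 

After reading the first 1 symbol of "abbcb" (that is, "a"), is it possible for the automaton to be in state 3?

Start in {1}.
Read 'a': 1→{1, 2}; now {1, 2}.
State 3 is not in {1, 2}.

No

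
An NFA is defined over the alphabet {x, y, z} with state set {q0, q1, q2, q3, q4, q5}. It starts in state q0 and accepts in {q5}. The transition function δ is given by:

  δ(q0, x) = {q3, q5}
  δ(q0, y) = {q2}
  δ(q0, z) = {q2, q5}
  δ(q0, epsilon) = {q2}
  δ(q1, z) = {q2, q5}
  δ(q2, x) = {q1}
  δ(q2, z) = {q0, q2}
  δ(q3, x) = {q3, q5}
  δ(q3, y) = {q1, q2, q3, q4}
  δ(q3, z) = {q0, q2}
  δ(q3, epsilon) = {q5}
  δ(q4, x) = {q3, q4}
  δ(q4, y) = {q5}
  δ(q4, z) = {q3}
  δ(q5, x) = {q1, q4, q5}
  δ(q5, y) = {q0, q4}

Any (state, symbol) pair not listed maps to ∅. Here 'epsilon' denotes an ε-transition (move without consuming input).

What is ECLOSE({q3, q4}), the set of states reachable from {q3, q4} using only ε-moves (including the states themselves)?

{q3, q4, q5}

Begin with {q3, q4}.
ε-move q3 → q5; add q5.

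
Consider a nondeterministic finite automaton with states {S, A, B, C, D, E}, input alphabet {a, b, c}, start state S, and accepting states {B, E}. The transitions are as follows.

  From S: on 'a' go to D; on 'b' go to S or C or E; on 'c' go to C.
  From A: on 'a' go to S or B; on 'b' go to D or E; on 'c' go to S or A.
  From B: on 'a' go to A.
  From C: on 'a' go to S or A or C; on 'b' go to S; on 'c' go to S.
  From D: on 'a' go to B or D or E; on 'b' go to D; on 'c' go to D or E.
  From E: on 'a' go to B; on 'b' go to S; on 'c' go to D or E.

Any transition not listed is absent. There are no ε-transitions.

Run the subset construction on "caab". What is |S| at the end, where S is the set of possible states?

Start in {S}.
Read 'c': {S} → {C}.
Read 'a': {C} → {S, A, C}.
Read 'a': {S, A, C} → {S, A, B, C, D}.
Read 'b': {S, A, B, C, D} → {S, C, D, E}.
That set has 4 states.

4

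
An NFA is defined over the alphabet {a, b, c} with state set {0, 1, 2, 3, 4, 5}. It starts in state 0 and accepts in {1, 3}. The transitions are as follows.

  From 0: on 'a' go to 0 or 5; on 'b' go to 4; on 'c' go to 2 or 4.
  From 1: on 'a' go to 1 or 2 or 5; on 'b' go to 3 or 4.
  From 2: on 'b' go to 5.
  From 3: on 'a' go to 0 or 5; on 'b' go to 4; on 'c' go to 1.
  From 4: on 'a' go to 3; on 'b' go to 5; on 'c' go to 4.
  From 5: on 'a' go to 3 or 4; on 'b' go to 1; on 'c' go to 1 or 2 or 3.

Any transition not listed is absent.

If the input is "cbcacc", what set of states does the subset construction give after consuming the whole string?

{1, 4}

Start in {0}.
Read 'c': 0→{2, 4}; now {2, 4}.
Read 'b': 2→{5}, 4→{5}; now {5}.
Read 'c': 5→{1, 2, 3}; now {1, 2, 3}.
Read 'a': 1→{1, 2, 5}, 2→∅, 3→{0, 5}; now {0, 1, 2, 5}.
Read 'c': 0→{2, 4}, 1→∅, 2→∅, 5→{1, 2, 3}; now {1, 2, 3, 4}.
Read 'c': 1→∅, 2→∅, 3→{1}, 4→{4}; now {1, 4}.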